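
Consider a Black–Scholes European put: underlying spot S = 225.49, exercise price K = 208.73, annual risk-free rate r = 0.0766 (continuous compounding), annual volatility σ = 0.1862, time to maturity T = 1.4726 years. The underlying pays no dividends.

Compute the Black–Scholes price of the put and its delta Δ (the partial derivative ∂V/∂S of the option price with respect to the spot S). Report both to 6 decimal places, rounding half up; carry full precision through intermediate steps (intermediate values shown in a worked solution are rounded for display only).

σ√T = 0.1862·√1.4726 = 0.225955
d₁ = (ln(S/K) + (r+σ²/2)T) / (σ√T) = (ln(225.49/208.73) + (0.0766+0.1862²/2)·1.4726) / 0.225955 = (0.077234 + 0.138329) / 0.225955 = 0.954009
d₂ = d₁ − σ√T = 0.954009 − 0.225955 = 0.728054
e^{−rT} = e^{−0.0766·1.4726} = 0.893328
N(−d₁) = 0.170039,  N(−d₂) = 0.233290
Put price V = K·e^{−rT}·N(−d₂) − S·N(−d₁) = 43.500309 − 38.342190 = 5.158119
Δ = −N(−d₁) = -0.170039

price = 5.158119
Δ = -0.170039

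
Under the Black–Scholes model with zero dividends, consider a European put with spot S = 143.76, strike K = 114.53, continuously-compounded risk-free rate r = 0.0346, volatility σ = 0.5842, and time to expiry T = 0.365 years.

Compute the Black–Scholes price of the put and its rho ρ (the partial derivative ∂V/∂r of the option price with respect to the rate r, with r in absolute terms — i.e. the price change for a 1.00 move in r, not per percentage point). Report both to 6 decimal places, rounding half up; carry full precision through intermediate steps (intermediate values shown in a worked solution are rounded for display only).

σ√T = 0.5842·√0.365 = 0.352946
d₁ = (ln(S/K) + (r+σ²/2)T) / (σ√T) = (ln(143.76/114.53) + (0.0346+0.5842²/2)·0.365) / 0.352946 = (0.227308 + 0.074914) / 0.352946 = 0.856287
d₂ = d₁ − σ√T = 0.856287 − 0.352946 = 0.503341
e^{−rT} = e^{−0.0346·0.365} = 0.987450
N(−d₁) = 0.195920,  N(−d₂) = 0.307362
Put price V = K·e^{−rT}·N(−d₂) − S·N(−d₁) = 34.760427 − 28.165399 = 6.595028
ρ = −K·T·e^{−rT}·N(−d₂) = -12.687556

price = 6.595028
ρ = -12.687556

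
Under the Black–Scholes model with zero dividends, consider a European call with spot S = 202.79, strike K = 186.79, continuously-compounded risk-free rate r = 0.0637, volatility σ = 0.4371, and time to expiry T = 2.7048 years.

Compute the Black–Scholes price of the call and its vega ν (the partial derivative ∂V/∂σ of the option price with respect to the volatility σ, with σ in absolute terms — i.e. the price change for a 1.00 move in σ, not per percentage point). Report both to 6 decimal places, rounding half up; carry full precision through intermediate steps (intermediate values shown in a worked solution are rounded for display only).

price = 76.296218
ν = 103.156778

σ√T = 0.4371·√2.7048 = 0.718867
d₁ = (ln(S/K) + (r+σ²/2)T) / (σ√T) = (ln(202.79/186.79) + (0.0637+0.4371²/2)·2.7048) / 0.718867 = (0.082186 + 0.430680) / 0.718867 = 0.713437
d₂ = d₁ − σ√T = 0.713437 − 0.718867 = -0.005429
e^{−rT} = e^{−0.0637·2.7048} = 0.841730
N(d₁) = 0.762212,  N(d₂) = 0.497834
Call price V = S·N(d₁) − K·e^{−rT}·N(d₂) = 154.569060 − 78.272841 = 76.296218
φ(d₁) = (1/√(2π))·e^{−d₁²/2} = 0.309303
ν = S·φ(d₁)·√T = 103.156778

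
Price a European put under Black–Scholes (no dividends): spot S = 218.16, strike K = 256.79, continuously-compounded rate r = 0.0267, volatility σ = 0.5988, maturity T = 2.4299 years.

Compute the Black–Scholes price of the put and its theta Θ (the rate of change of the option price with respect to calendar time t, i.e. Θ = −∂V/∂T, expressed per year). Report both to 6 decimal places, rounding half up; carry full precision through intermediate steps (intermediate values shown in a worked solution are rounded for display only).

σ√T = 0.5988·√2.4299 = 0.933418
d₁ = (ln(S/K) + (r+σ²/2)T) / (σ√T) = (ln(218.16/256.79) + (0.0267+0.5988²/2)·2.4299) / 0.933418 = (-0.163030 + 0.500513) / 0.933418 = 0.361556
d₂ = d₁ − σ√T = 0.361556 − 0.933418 = -0.571862
e^{−rT} = e^{−0.0267·2.4299} = 0.937181
N(−d₁) = 0.358842,  N(−d₂) = 0.716292
Put price V = K·e^{−rT}·N(−d₂) − S·N(−d₁) = 172.382036 − 78.284961 = 94.097075
φ(d₁) = (1/√(2π))·e^{−d₁²/2} = 0.373701
Θ = −S·φ(d₁)·σ/(2√T) + r·K·e^{−rT}·N(−d₂) = −15.658737 + 4.602600 = -11.056136

price = 94.097075
Θ = -11.056136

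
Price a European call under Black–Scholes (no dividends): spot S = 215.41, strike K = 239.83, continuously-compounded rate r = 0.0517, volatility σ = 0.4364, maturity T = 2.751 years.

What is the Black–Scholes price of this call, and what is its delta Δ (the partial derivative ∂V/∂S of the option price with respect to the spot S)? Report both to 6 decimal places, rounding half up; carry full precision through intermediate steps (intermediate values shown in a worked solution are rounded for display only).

price = 63.582635
Δ = 0.659113

σ√T = 0.4364·√2.751 = 0.723819
d₁ = (ln(S/K) + (r+σ²/2)T) / (σ√T) = (ln(215.41/239.83) + (0.0517+0.4364²/2)·2.751) / 0.723819 = (-0.107387 + 0.404184) / 0.723819 = 0.410043
d₂ = d₁ − σ√T = 0.410043 − 0.723819 = -0.313777
e^{−rT} = e^{−0.0517·2.751} = 0.867425
N(d₁) = 0.659113,  N(d₂) = 0.376845
Call price V = S·N(d₁) − K·e^{−rT}·N(d₂) = 141.979448 − 78.396813 = 63.582635
Δ = N(d₁) = 0.659113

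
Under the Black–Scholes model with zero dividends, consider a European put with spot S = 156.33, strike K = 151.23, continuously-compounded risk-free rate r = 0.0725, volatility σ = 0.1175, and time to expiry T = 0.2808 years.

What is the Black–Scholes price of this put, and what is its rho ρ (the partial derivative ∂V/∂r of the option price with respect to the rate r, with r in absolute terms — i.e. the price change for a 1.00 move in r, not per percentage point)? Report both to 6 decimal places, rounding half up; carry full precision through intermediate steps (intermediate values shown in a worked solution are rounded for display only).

price = 1.023909
ρ = -8.475380

σ√T = 0.1175·√0.2808 = 0.062264
d₁ = (ln(S/K) + (r+σ²/2)T) / (σ√T) = (ln(156.33/151.23) + (0.0725+0.1175²/2)·0.2808) / 0.062264 = (0.033167 + 0.022296) / 0.062264 = 0.890784
d₂ = d₁ − σ√T = 0.890784 − 0.062264 = 0.828520
e^{−rT} = e^{−0.0725·0.2808} = 0.979848
N(−d₁) = 0.186523,  N(−d₂) = 0.203688
Put price V = K·e^{−rT}·N(−d₂) − S·N(−d₁) = 30.182976 − 29.159067 = 1.023909
ρ = −K·T·e^{−rT}·N(−d₂) = -8.475380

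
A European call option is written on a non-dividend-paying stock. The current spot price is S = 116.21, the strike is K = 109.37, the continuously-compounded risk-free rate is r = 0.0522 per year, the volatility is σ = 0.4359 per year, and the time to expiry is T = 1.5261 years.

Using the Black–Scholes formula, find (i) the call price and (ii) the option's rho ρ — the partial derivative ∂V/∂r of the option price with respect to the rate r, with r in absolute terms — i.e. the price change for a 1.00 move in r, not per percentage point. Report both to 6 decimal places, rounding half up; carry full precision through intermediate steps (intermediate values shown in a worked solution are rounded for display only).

price = 31.417360
ρ = 76.532202

σ√T = 0.4359·√1.5261 = 0.538491
d₁ = (ln(S/K) + (r+σ²/2)T) / (σ√T) = (ln(116.21/109.37) + (0.0522+0.4359²/2)·1.5261) / 0.538491 = (0.060662 + 0.224649) / 0.538491 = 0.529834
d₂ = d₁ − σ√T = 0.529834 − 0.538491 = -0.008657
e^{−rT} = e^{−0.0522·1.5261} = 0.923428
N(d₁) = 0.701887,  N(d₂) = 0.496547
Call price V = S·N(d₁) − K·e^{−rT}·N(d₂) = 81.566238 − 50.148878 = 31.417360
ρ = K·T·e^{−rT}·N(d₂) = 76.532202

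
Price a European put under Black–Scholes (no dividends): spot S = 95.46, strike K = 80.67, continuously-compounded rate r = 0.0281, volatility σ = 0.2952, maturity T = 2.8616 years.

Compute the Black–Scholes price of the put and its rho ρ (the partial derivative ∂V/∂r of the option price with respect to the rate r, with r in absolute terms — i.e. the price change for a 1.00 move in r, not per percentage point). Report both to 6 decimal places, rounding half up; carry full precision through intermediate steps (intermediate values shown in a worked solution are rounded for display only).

σ√T = 0.2952·√2.8616 = 0.499368
d₁ = (ln(S/K) + (r+σ²/2)T) / (σ√T) = (ln(95.46/80.67) + (0.0281+0.2952²/2)·2.8616) / 0.499368 = (0.168341 + 0.205095) / 0.499368 = 0.747817
d₂ = d₁ − σ√T = 0.747817 − 0.499368 = 0.248448
e^{−rT} = e^{−0.0281·2.8616} = 0.922737
N(−d₁) = 0.227285,  N(−d₂) = 0.401894
Put price V = K·e^{−rT}·N(−d₂) − S·N(−d₁) = 29.915842 − 21.696664 = 8.219179
ρ = −K·T·e^{−rT}·N(−d₂) = -85.607174

price = 8.219179
ρ = -85.607174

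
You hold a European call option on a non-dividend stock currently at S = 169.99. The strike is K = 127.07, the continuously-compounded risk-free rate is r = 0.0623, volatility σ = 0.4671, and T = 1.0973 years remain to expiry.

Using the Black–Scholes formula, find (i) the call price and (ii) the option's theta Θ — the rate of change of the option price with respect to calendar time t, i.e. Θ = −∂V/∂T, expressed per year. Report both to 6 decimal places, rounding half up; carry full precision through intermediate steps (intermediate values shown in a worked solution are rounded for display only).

σ√T = 0.4671·√1.0973 = 0.489297
d₁ = (ln(S/K) + (r+σ²/2)T) / (σ√T) = (ln(169.99/127.07) + (0.0623+0.4671²/2)·1.0973) / 0.489297 = (0.291001 + 0.188068) / 0.489297 = 0.979097
d₂ = d₁ − σ√T = 0.979097 − 0.489297 = 0.489800
e^{−rT} = e^{−0.0623·1.0973} = 0.933923
N(d₁) = 0.836234,  N(d₂) = 0.687862
Call price V = S·N(d₁) − K·e^{−rT}·N(d₂) = 142.151399 − 81.631035 = 60.520364
φ(d₁) = (1/√(2π))·e^{−d₁²/2} = 0.247028
Θ = −S·φ(d₁)·σ/(2√T) − r·K·e^{−rT}·N(d₂) = −9.362389 − 5.085613 = -14.448003

price = 60.520364
Θ = -14.448003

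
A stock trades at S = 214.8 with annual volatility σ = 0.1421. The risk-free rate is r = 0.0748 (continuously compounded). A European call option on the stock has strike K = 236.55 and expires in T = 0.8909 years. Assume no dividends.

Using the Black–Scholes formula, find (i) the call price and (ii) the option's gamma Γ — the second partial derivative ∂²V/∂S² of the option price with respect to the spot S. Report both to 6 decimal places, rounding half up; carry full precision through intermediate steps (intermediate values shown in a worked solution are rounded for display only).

price = 8.694945
Γ = 0.013682

σ√T = 0.1421·√0.8909 = 0.134125
d₁ = (ln(S/K) + (r+σ²/2)T) / (σ√T) = (ln(214.8/236.55) + (0.0748+0.1421²/2)·0.8909) / 0.134125 = (-0.096452 + 0.075634) / 0.134125 = -0.155215
d₂ = d₁ − σ√T = -0.155215 − 0.134125 = -0.289340
e^{−rT} = e^{−0.0748·0.8909} = 0.935533
N(d₁) = 0.438326,  N(d₂) = 0.386161
Call price V = S·N(d₁) − K·e^{−rT}·N(d₂) = 94.152371 − 85.457426 = 8.694945
φ(d₁) = (1/√(2π))·e^{−d₁²/2} = 0.394165
Γ = φ(d₁) / (S·σ·√T) = 0.013682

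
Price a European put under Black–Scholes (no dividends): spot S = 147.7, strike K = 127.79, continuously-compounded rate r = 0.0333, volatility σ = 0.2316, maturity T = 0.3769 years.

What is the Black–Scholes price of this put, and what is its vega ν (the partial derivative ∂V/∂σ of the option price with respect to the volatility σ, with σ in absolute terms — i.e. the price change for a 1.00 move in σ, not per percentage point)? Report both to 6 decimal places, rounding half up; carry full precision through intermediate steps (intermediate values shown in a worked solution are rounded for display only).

σ√T = 0.2316·√0.3769 = 0.142184
d₁ = (ln(S/K) + (r+σ²/2)T) / (σ√T) = (ln(147.7/127.79) + (0.0333+0.2316²/2)·0.3769) / 0.142184 = (0.144795 + 0.022659) / 0.142184 = 1.177724
d₂ = d₁ − σ√T = 1.177724 − 0.142184 = 1.035540
e^{−rT} = e^{−0.0333·0.3769} = 0.987528
N(−d₁) = 0.119453,  N(−d₂) = 0.150208
Put price V = K·e^{−rT}·N(−d₂) − S·N(−d₁) = 18.955732 − 17.643257 = 1.312475
φ(d₁) = (1/√(2π))·e^{−d₁²/2} = 0.199397
ν = S·φ(d₁)·√T = 18.080609

price = 1.312475
ν = 18.080609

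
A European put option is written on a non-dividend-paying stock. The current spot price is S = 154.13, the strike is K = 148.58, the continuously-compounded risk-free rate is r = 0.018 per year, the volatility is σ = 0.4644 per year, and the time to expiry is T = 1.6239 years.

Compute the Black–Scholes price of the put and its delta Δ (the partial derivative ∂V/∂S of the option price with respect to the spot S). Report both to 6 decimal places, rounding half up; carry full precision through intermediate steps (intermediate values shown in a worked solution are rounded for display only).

σ√T = 0.4644·√1.6239 = 0.591796
d₁ = (ln(S/K) + (r+σ²/2)T) / (σ√T) = (ln(154.13/148.58) + (0.018+0.4644²/2)·1.6239) / 0.591796 = (0.036673 + 0.204341) / 0.591796 = 0.407259
d₂ = d₁ − σ√T = 0.407259 − 0.591796 = -0.184537
e^{−rT} = e^{−0.018·1.6239} = 0.971193
N(−d₁) = 0.341909,  N(−d₂) = 0.573204
Put price V = K·e^{−rT}·N(−d₂) − S·N(−d₁) = 82.713213 − 52.698414 = 30.014799
Δ = −N(−d₁) = -0.341909

price = 30.014799
Δ = -0.341909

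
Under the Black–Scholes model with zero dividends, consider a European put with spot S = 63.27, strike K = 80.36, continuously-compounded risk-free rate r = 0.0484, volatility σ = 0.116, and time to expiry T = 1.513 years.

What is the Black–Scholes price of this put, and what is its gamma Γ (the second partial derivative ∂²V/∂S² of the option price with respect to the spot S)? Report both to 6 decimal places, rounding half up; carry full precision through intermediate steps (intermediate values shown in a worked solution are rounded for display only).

price = 12.008508
Γ = 0.024366

σ√T = 0.116·√1.513 = 0.142685
d₁ = (ln(S/K) + (r+σ²/2)T) / (σ√T) = (ln(63.27/80.36) + (0.0484+0.116²/2)·1.513) / 0.142685 = (-0.239105 + 0.083409) / 0.142685 = -1.091193
d₂ = d₁ − σ√T = -1.091193 − 0.142685 = -1.233878
e^{−rT} = e^{−0.0484·1.513} = 0.929388
N(−d₁) = 0.862406,  N(−d₂) = 0.891376
Put price V = K·e^{−rT}·N(−d₂) − S·N(−d₁) = 66.572939 − 54.564432 = 12.008508
φ(d₁) = (1/√(2π))·e^{−d₁²/2} = 0.219964
Γ = φ(d₁) / (S·σ·√T) = 0.024366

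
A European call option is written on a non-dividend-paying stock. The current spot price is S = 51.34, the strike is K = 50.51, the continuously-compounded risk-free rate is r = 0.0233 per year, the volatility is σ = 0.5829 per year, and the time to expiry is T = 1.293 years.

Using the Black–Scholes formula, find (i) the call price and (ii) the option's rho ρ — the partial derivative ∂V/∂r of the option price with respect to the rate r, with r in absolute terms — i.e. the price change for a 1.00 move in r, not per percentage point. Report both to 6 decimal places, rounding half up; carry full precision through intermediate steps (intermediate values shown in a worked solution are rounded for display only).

σ√T = 0.5829·√1.293 = 0.662817
d₁ = (ln(S/K) + (r+σ²/2)T) / (σ√T) = (ln(51.34/50.51) + (0.0233+0.5829²/2)·1.293) / 0.662817 = (0.016299 + 0.249790) / 0.662817 = 0.401451
d₂ = d₁ − σ√T = 0.401451 − 0.662817 = -0.261365
e^{−rT} = e^{−0.0233·1.293} = 0.970322
N(d₁) = 0.655956,  N(d₂) = 0.396905
Call price V = S·N(d₁) − K·e^{−rT}·N(d₂) = 33.676785 − 19.452728 = 14.224058
ρ = K·T·e^{−rT}·N(d₂) = 25.152377

price = 14.224058
ρ = 25.152377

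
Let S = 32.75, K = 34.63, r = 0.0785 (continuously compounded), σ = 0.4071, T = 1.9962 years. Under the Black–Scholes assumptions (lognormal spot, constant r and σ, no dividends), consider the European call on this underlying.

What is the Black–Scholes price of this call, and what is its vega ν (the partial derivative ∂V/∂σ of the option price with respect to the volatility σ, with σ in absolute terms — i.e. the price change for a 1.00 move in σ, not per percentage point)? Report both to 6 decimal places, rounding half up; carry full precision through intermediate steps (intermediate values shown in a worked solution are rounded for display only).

price = 8.733531
ν = 16.583515

σ√T = 0.4071·√1.9962 = 0.575179
d₁ = (ln(S/K) + (r+σ²/2)T) / (σ√T) = (ln(32.75/34.63) + (0.0785+0.4071²/2)·1.9962) / 0.575179 = (-0.055817 + 0.322117) / 0.575179 = 0.462986
d₂ = d₁ − σ√T = 0.462986 − 0.575179 = -0.112193
e^{−rT} = e^{−0.0785·1.9962} = 0.854959
N(d₁) = 0.678313,  N(d₂) = 0.455335
Call price V = S·N(d₁) − K·e^{−rT}·N(d₂) = 22.214743 − 13.481212 = 8.733531
φ(d₁) = (1/√(2π))·e^{−d₁²/2} = 0.358396
ν = S·φ(d₁)·√T = 16.583515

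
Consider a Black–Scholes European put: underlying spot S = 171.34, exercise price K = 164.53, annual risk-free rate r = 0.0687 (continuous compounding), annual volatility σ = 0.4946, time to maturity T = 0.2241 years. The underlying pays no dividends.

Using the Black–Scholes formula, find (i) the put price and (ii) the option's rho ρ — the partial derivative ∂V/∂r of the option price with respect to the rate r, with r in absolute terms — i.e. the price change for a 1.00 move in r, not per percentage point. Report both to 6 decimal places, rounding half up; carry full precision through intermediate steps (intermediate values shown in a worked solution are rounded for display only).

price = 11.311082
ρ = -16.392586

σ√T = 0.4946·√0.2241 = 0.234140
d₁ = (ln(S/K) + (r+σ²/2)T) / (σ√T) = (ln(171.34/164.53) + (0.0687+0.4946²/2)·0.2241) / 0.234140 = (0.040557 + 0.042806) / 0.234140 = 0.356041
d₂ = d₁ − σ√T = 0.356041 − 0.234140 = 0.121901
e^{−rT} = e^{−0.0687·0.2241} = 0.984722
N(−d₁) = 0.360905,  N(−d₂) = 0.451489
Put price V = K·e^{−rT}·N(−d₂) − S·N(−d₁) = 73.148533 − 61.837451 = 11.311082
ρ = −K·T·e^{−rT}·N(−d₂) = -16.392586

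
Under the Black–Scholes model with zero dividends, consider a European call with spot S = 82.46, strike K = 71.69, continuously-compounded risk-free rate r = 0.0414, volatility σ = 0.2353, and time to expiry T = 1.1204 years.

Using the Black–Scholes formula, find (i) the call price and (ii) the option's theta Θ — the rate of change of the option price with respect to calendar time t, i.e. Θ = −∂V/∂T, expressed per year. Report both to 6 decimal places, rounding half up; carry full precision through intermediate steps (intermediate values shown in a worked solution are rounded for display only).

σ√T = 0.2353·√1.1204 = 0.249063
d₁ = (ln(S/K) + (r+σ²/2)T) / (σ√T) = (ln(82.46/71.69) + (0.0414+0.2353²/2)·1.1204) / 0.249063 = (0.139962 + 0.077401) / 0.249063 = 0.872723
d₂ = d₁ − σ√T = 0.872723 − 0.249063 = 0.623661
e^{−rT} = e^{−0.0414·1.1204} = 0.954675
N(d₁) = 0.808593,  N(d₂) = 0.733575
Call price V = S·N(d₁) − K·e^{−rT}·N(d₂) = 66.676581 − 50.206322 = 16.470259
φ(d₁) = (1/√(2π))·e^{−d₁²/2} = 0.272597
Θ = −S·φ(d₁)·σ/(2√T) − r·K·e^{−rT}·N(d₂) = −2.498443 − 2.078542 = -4.576985

price = 16.470259
Θ = -4.576985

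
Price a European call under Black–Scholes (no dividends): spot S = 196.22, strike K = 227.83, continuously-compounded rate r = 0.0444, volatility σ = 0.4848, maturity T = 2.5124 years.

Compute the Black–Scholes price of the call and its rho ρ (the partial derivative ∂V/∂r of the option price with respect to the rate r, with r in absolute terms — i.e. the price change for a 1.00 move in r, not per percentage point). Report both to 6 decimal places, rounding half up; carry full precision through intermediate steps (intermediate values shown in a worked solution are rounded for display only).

price = 56.124872
ρ = 170.158490

σ√T = 0.4848·√2.5124 = 0.768435
d₁ = (ln(S/K) + (r+σ²/2)T) / (σ√T) = (ln(196.22/227.83) + (0.0444+0.4848²/2)·2.5124) / 0.768435 = (-0.149363 + 0.406797) / 0.768435 = 0.335010
d₂ = d₁ − σ√T = 0.335010 − 0.768435 = -0.433425
e^{−rT} = e^{−0.0444·2.5124} = 0.894446
N(d₁) = 0.631191,  N(d₂) = 0.332353
Call price V = S·N(d₁) − K·e^{−rT}·N(d₂) = 123.852339 − 67.727468 = 56.124872
ρ = K·T·e^{−rT}·N(d₂) = 170.158490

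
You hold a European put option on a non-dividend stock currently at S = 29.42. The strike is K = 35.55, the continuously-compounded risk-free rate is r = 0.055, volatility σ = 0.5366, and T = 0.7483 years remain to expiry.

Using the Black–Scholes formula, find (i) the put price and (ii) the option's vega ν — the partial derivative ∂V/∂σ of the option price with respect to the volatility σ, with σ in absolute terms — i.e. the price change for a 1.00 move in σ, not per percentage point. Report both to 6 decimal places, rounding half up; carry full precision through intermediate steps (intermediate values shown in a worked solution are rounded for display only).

price = 8.467217
ν = 10.114575

σ√T = 0.5366·√0.7483 = 0.464182
d₁ = (ln(S/K) + (r+σ²/2)T) / (σ√T) = (ln(29.42/35.55) + (0.055+0.5366²/2)·0.7483) / 0.464182 = (-0.189265 + 0.148889) / 0.464182 = -0.086984
d₂ = d₁ − σ√T = -0.086984 − 0.464182 = -0.551166
e^{−rT} = e^{−0.055·0.7483} = 0.959679
N(−d₁) = 0.534658,  N(−d₂) = 0.709240
Put price V = K·e^{−rT}·N(−d₂) − S·N(−d₁) = 24.196851 − 15.729633 = 8.467217
φ(d₁) = (1/√(2π))·e^{−d₁²/2} = 0.397436
ν = S·φ(d₁)·√T = 10.114575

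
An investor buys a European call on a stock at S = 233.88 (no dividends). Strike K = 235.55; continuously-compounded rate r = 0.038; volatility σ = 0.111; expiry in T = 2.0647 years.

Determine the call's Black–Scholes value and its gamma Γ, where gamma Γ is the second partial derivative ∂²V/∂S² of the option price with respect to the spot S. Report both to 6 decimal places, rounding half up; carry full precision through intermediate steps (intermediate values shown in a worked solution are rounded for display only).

price = 23.815244
Γ = 0.009308

σ√T = 0.111·√2.0647 = 0.159497
d₁ = (ln(S/K) + (r+σ²/2)T) / (σ√T) = (ln(233.88/235.55) + (0.038+0.111²/2)·2.0647) / 0.159497 = (-0.007115 + 0.091178) / 0.159497 = 0.527053
d₂ = d₁ − σ√T = 0.527053 − 0.159497 = 0.367556
e^{−rT} = e^{−0.038·2.0647} = 0.924540
N(d₁) = 0.700922,  N(d₂) = 0.643398
Call price V = S·N(d₁) − K·e^{−rT}·N(d₂) = 163.931533 − 140.116289 = 23.815244
φ(d₁) = (1/√(2π))·e^{−d₁²/2} = 0.347208
Γ = φ(d₁) / (S·σ·√T) = 0.009308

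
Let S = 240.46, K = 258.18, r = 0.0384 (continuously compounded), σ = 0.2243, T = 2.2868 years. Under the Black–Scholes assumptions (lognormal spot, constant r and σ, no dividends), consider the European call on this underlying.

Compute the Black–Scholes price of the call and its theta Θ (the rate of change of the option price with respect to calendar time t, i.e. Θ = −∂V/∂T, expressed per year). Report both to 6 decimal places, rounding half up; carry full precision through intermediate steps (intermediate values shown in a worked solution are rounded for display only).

price = 34.145709
Θ = -11.051491

σ√T = 0.2243·√2.2868 = 0.339190
d₁ = (ln(S/K) + (r+σ²/2)T) / (σ√T) = (ln(240.46/258.18) + (0.0384+0.2243²/2)·2.2868) / 0.339190 = (-0.071103 + 0.145338) / 0.339190 = 0.218859
d₂ = d₁ − σ√T = 0.218859 − 0.339190 = -0.120331
e^{−rT} = e^{−0.0384·2.2868} = 0.915932
N(d₁) = 0.586620,  N(d₂) = 0.452110
Call price V = S·N(d₁) − K·e^{−rT}·N(d₂) = 141.058668 − 106.912960 = 34.145709
φ(d₁) = (1/√(2π))·e^{−d₁²/2} = 0.389501
Θ = −S·φ(d₁)·σ/(2√T) − r·K·e^{−rT}·N(d₂) = −6.946034 − 4.105458 = -11.051491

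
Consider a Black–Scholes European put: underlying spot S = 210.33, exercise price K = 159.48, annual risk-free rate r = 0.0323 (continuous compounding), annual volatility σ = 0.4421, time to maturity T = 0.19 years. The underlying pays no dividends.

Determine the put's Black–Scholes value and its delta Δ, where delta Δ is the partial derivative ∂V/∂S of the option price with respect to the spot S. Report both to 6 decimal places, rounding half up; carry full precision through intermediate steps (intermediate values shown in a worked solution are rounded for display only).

σ√T = 0.4421·√0.19 = 0.192707
d₁ = (ln(S/K) + (r+σ²/2)T) / (σ√T) = (ln(210.33/159.48) + (0.0323+0.4421²/2)·0.19) / 0.192707 = (0.276759 + 0.024705) / 0.192707 = 1.564366
d₂ = d₁ − σ√T = 1.564366 − 0.192707 = 1.371659
e^{−rT} = e^{−0.0323·0.19} = 0.993882
N(−d₁) = 0.058866,  N(−d₂) = 0.085085
Put price V = K·e^{−rT}·N(−d₂) − S·N(−d₁) = 13.486300 − 12.381245 = 1.105055
Δ = −N(−d₁) = -0.058866

price = 1.105055
Δ = -0.058866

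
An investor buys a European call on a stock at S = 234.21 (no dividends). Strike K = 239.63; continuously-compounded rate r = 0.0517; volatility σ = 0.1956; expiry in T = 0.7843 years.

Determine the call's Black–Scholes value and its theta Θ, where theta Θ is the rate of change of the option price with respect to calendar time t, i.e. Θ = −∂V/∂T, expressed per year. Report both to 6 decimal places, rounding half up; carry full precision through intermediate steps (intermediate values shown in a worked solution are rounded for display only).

σ√T = 0.1956·√0.7843 = 0.173225
d₁ = (ln(S/K) + (r+σ²/2)T) / (σ√T) = (ln(234.21/239.63) + (0.0517+0.1956²/2)·0.7843) / 0.173225 = (-0.022878 + 0.055552) / 0.173225 = 0.188621
d₂ = d₁ − σ√T = 0.188621 − 0.173225 = 0.015396
e^{−rT} = e^{−0.0517·0.7843} = 0.960263
N(d₁) = 0.574805,  N(d₂) = 0.506142
Call price V = S·N(d₁) − K·e^{−rT}·N(d₂) = 134.625080 − 116.467185 = 18.157895
φ(d₁) = (1/√(2π))·e^{−d₁²/2} = 0.391908
Θ = −S·φ(d₁)·σ/(2√T) − r·K·e^{−rT}·N(d₂) = −10.136491 − 6.021353 = -16.157844

price = 18.157895
Θ = -16.157844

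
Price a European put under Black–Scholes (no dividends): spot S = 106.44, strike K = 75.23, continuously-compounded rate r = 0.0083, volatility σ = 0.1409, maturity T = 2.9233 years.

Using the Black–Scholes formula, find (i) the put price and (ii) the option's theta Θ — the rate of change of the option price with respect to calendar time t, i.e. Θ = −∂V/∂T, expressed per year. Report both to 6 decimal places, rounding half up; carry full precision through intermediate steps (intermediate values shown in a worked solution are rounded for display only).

σ√T = 0.1409·√2.9233 = 0.240906
d₁ = (ln(S/K) + (r+σ²/2)T) / (σ√T) = (ln(106.44/75.23) + (0.0083+0.1409²/2)·2.9233) / 0.240906 = (0.347031 + 0.053281) / 0.240906 = 1.661696
d₂ = d₁ − σ√T = 1.661696 − 0.240906 = 1.420790
e^{−rT} = e^{−0.0083·2.9233} = 0.976029
N(−d₁) = 0.048287,  N(−d₂) = 0.077689
Put price V = K·e^{−rT}·N(−d₂) − S·N(−d₁) = 5.704435 − 5.139654 = 0.564781
φ(d₁) = (1/√(2π))·e^{−d₁²/2} = 0.100303
Θ = −S·φ(d₁)·σ/(2√T) + r·K·e^{−rT}·N(−d₂) = −0.439911 + 0.047347 = -0.392564

price = 0.564781
Θ = -0.392564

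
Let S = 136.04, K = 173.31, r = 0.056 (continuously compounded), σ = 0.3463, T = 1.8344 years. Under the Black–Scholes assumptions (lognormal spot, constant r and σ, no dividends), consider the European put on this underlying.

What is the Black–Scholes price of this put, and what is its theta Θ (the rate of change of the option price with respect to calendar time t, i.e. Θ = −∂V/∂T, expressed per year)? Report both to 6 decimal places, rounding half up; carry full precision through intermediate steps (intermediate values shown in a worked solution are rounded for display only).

σ√T = 0.3463·√1.8344 = 0.469029
d₁ = (ln(S/K) + (r+σ²/2)T) / (σ√T) = (ln(136.04/173.31) + (0.056+0.3463²/2)·1.8344) / 0.469029 = (-0.242133 + 0.212720) / 0.469029 = -0.062709
d₂ = d₁ − σ√T = -0.062709 − 0.469029 = -0.531738
e^{−rT} = e^{−0.056·1.8344} = 0.902374
N(−d₁) = 0.525001,  N(−d₂) = 0.702546
Put price V = K·e^{−rT}·N(−d₂) − S·N(−d₁) = 109.871510 − 71.421144 = 38.450366
φ(d₁) = (1/√(2π))·e^{−d₁²/2} = 0.398159
Θ = −S·φ(d₁)·σ/(2√T) + r·K·e^{−rT}·N(−d₂) = −6.924657 + 6.152805 = -0.771852

price = 38.450366
Θ = -0.771852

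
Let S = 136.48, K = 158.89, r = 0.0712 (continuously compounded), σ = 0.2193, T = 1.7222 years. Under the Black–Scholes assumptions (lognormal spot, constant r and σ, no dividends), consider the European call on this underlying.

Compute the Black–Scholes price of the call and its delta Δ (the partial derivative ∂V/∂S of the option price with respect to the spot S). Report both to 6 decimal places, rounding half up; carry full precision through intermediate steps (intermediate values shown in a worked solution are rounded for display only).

σ√T = 0.2193·√1.7222 = 0.287793
d₁ = (ln(S/K) + (r+σ²/2)T) / (σ√T) = (ln(136.48/158.89) + (0.0712+0.2193²/2)·1.7222) / 0.287793 = (-0.152034 + 0.164033) / 0.287793 = 0.041693
d₂ = d₁ − σ√T = 0.041693 − 0.287793 = -0.246100
e^{−rT} = e^{−0.0712·1.7222} = 0.884599
N(d₁) = 0.516628,  N(d₂) = 0.402802
Call price V = S·N(d₁) − K·e^{−rT}·N(d₂) = 70.509441 − 56.615481 = 13.893960
Δ = N(d₁) = 0.516628

price = 13.893960
Δ = 0.516628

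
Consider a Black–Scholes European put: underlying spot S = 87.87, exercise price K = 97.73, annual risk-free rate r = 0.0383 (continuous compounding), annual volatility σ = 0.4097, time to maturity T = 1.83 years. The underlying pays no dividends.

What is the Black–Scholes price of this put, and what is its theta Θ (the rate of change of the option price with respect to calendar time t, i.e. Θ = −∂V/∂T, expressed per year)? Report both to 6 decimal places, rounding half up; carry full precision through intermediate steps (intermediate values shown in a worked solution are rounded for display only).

price = 21.200087
Θ = -2.978185

σ√T = 0.4097·√1.83 = 0.554232
d₁ = (ln(S/K) + (r+σ²/2)T) / (σ√T) = (ln(87.87/97.73) + (0.0383+0.4097²/2)·1.83) / 0.554232 = (-0.106350 + 0.223675) / 0.554232 = 0.211690
d₂ = d₁ − σ√T = 0.211690 − 0.554232 = -0.342542
e^{−rT} = e^{−0.0383·1.83} = 0.932311
N(−d₁) = 0.416174,  N(−d₂) = 0.634028
Put price V = K·e^{−rT}·N(−d₂) − S·N(−d₁) = 57.769334 − 36.569247 = 21.200087
φ(d₁) = (1/√(2π))·e^{−d₁²/2} = 0.390103
Θ = −S·φ(d₁)·σ/(2√T) + r·K·e^{−rT}·N(−d₂) = −5.190751 + 2.212565 = -2.978185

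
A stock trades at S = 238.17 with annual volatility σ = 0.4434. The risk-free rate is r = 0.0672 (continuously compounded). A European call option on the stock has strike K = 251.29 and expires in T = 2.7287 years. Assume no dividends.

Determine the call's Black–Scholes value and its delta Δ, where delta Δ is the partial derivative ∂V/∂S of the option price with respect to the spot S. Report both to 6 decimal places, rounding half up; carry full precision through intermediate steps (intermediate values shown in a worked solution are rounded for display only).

σ√T = 0.4434·√2.7287 = 0.732443
d₁ = (ln(S/K) + (r+σ²/2)T) / (σ√T) = (ln(238.17/251.29) + (0.0672+0.4434²/2)·2.7287) / 0.732443 = (-0.053623 + 0.451605) / 0.732443 = 0.543362
d₂ = d₁ − σ√T = 0.543362 − 0.732443 = -0.189080
e^{−rT} = e^{−0.0672·2.7287} = 0.832461
N(d₁) = 0.706560,  N(d₂) = 0.425015
Call price V = S·N(d₁) − K·e^{−rT}·N(d₂) = 168.281359 − 88.908537 = 79.372822
Δ = N(d₁) = 0.706560

price = 79.372822
Δ = 0.706560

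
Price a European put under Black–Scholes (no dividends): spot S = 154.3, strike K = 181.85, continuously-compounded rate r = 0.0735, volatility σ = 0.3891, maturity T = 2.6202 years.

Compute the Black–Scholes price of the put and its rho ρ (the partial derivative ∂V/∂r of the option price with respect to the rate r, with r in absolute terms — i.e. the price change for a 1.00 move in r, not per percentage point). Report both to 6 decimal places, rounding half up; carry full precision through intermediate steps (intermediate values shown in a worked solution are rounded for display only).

price = 35.491103
ρ = -238.329834

σ√T = 0.3891·√2.6202 = 0.629837
d₁ = (ln(S/K) + (r+σ²/2)T) / (σ√T) = (ln(154.3/181.85) + (0.0735+0.3891²/2)·2.6202) / 0.629837 = (-0.164283 + 0.390932) / 0.629837 = 0.359853
d₂ = d₁ − σ√T = 0.359853 − 0.629837 = -0.269984
e^{−rT} = e^{−0.0735·2.6202} = 0.824824
N(−d₁) = 0.359479,  N(−d₂) = 0.606414
Put price V = K·e^{−rT}·N(−d₂) − S·N(−d₁) = 90.958642 − 55.467539 = 35.491103
ρ = −K·T·e^{−rT}·N(−d₂) = -238.329834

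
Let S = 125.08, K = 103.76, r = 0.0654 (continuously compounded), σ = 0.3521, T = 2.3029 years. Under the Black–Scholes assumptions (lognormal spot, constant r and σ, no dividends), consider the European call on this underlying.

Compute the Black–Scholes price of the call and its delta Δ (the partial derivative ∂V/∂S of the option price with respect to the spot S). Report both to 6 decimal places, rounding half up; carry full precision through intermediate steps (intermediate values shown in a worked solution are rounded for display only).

σ√T = 0.3521·√2.3029 = 0.534323
d₁ = (ln(S/K) + (r+σ²/2)T) / (σ√T) = (ln(125.08/103.76) + (0.0654+0.3521²/2)·2.3029) / 0.534323 = (0.186873 + 0.293360) / 0.534323 = 0.898770
d₂ = d₁ − σ√T = 0.898770 − 0.534323 = 0.364447
e^{−rT} = e^{−0.0654·2.3029} = 0.860183
N(d₁) = 0.815612,  N(d₂) = 0.642238
Call price V = S·N(d₁) − K·e^{−rT}·N(d₂) = 102.016790 − 57.321422 = 44.695368
Δ = N(d₁) = 0.815612

price = 44.695368
Δ = 0.815612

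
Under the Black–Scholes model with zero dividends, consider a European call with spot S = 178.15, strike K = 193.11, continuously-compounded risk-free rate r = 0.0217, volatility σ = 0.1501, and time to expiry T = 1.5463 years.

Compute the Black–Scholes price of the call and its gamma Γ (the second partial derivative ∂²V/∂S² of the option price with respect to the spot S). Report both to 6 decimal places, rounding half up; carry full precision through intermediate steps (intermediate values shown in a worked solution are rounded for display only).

price = 9.699570
Γ = 0.011847

σ√T = 0.1501·√1.5463 = 0.186650
d₁ = (ln(S/K) + (r+σ²/2)T) / (σ√T) = (ln(178.15/193.11) + (0.0217+0.1501²/2)·1.5463) / 0.186650 = (-0.080634 + 0.050974) / 0.186650 = -0.158909
d₂ = d₁ − σ√T = -0.158909 − 0.186650 = -0.345559
e^{−rT} = e^{−0.0217·1.5463} = 0.967002
N(d₁) = 0.436870,  N(d₂) = 0.364837
Call price V = S·N(d₁) − K·e^{−rT}·N(d₂) = 77.828456 − 68.128886 = 9.699570
φ(d₁) = (1/√(2π))·e^{−d₁²/2} = 0.393937
Γ = φ(d₁) / (S·σ·√T) = 0.011847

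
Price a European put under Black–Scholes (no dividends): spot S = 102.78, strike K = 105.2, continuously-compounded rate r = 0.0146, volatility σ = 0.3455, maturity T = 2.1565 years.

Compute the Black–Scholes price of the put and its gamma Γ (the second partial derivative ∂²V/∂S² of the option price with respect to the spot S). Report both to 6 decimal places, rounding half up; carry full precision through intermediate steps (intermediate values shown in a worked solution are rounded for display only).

σ√T = 0.3455·√2.1565 = 0.507368
d₁ = (ln(S/K) + (r+σ²/2)T) / (σ√T) = (ln(102.78/105.2) + (0.0146+0.3455²/2)·2.1565) / 0.507368 = (-0.023273 + 0.160196) / 0.507368 = 0.269870
d₂ = d₁ − σ√T = 0.269870 − 0.507368 = -0.237498
e^{−rT} = e^{−0.0146·2.1565} = 0.969006
N(−d₁) = 0.393630,  N(−d₂) = 0.593865
Put price V = K·e^{−rT}·N(−d₂) − S·N(−d₁) = 60.538194 − 40.457302 = 20.080892
φ(d₁) = (1/√(2π))·e^{−d₁²/2} = 0.384676
Γ = φ(d₁) / (S·σ·√T) = 0.007377

price = 20.080892
Γ = 0.007377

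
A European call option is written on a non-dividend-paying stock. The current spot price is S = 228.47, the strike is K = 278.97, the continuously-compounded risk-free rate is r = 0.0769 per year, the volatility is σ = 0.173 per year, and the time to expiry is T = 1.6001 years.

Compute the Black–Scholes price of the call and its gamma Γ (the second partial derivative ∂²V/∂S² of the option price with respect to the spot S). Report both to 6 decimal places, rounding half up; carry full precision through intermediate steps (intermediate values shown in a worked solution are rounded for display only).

σ√T = 0.173·√1.6001 = 0.218836
d₁ = (ln(S/K) + (r+σ²/2)T) / (σ√T) = (ln(228.47/278.97) + (0.0769+0.173²/2)·1.6001) / 0.218836 = (-0.199699 + 0.146992) / 0.218836 = -0.240851
d₂ = d₁ − σ√T = -0.240851 − 0.218836 = -0.459687
e^{−rT} = e^{−0.0769·1.6001} = 0.884221
N(d₁) = 0.404835,  N(d₂) = 0.322870
Call price V = S·N(d₁) − K·e^{−rT}·N(d₂) = 92.492732 − 79.642835 = 12.849897
φ(d₁) = (1/√(2π))·e^{−d₁²/2} = 0.387537
Γ = φ(d₁) / (S·σ·√T) = 0.007751

price = 12.849897
Γ = 0.007751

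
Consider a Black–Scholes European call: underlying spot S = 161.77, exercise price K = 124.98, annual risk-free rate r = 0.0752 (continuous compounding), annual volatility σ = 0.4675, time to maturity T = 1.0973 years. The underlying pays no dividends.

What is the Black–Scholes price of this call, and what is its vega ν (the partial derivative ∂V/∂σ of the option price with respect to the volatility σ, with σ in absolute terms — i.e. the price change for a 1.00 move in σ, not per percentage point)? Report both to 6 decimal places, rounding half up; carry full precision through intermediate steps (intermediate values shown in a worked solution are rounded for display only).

σ√T = 0.4675·√1.0973 = 0.489716
d₁ = (ln(S/K) + (r+σ²/2)T) / (σ√T) = (ln(161.77/124.98) + (0.0752+0.4675²/2)·1.0973) / 0.489716 = (0.258022 + 0.202428) / 0.489716 = 0.940238
d₂ = d₁ − σ√T = 0.940238 − 0.489716 = 0.450522
e^{−rT} = e^{−0.0752·1.0973} = 0.920796
N(d₁) = 0.826452,  N(d₂) = 0.673833
Call price V = S·N(d₁) − K·e^{−rT}·N(d₂) = 133.695189 − 77.545419 = 56.149770
φ(d₁) = (1/√(2π))·e^{−d₁²/2} = 0.256414
ν = S·φ(d₁)·√T = 43.451242

price = 56.149770
ν = 43.451242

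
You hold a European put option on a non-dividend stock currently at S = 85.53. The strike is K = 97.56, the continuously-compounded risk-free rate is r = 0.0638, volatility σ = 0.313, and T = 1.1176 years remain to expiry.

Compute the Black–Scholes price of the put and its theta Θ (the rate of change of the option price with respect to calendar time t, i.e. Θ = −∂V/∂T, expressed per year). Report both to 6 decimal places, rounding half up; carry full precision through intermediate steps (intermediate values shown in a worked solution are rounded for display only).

price = 14.436564
Θ = -1.364561

σ√T = 0.313·√1.1176 = 0.330893
d₁ = (ln(S/K) + (r+σ²/2)T) / (σ√T) = (ln(85.53/97.56) + (0.0638+0.313²/2)·1.1176) / 0.330893 = (-0.131600 + 0.126048) / 0.330893 = -0.016780
d₂ = d₁ − σ√T = -0.016780 − 0.330893 = -0.347673
e^{−rT} = e^{−0.0638·1.1176} = 0.931180
N(−d₁) = 0.506694,  N(−d₂) = 0.635957
Put price V = K·e^{−rT}·N(−d₂) − S·N(−d₁) = 57.774101 − 43.337537 = 14.436564
φ(d₁) = (1/√(2π))·e^{−d₁²/2} = 0.398886
Θ = −S·φ(d₁)·σ/(2√T) + r·K·e^{−rT}·N(−d₂) = −5.050548 + 3.685988 = -1.364561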